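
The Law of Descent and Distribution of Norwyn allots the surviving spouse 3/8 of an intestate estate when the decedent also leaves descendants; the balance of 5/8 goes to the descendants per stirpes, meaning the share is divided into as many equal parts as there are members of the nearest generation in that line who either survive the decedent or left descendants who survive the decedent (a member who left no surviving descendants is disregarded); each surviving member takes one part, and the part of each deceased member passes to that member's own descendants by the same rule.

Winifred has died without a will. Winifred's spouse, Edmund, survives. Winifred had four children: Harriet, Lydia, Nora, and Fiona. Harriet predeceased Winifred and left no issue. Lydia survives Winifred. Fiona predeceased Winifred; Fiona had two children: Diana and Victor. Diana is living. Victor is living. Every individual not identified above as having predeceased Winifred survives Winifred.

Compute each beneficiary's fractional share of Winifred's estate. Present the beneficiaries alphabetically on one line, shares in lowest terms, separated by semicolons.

Edmund, as surviving spouse, takes 3/8.
The remaining 5/8 passes to Winifred's descendants per stirpes.
Harriet left no surviving issue, so that branch lapses and is disregarded.
The 5/8 is divided into 3 equal shares of 5/24 among Lydia, Nora, Fiona.
Lydia is living and takes 5/24.
Nora is living and takes 5/24.
Fiona predeceased; the 5/24 allotted to Fiona's branch passes to Fiona's issue by representation.
The 5/24 is divided into 2 equal shares of 5/48 among Diana, Victor.
Diana is living and takes 5/48.
Victor is living and takes 5/48.

Diana 5/48; Edmund 3/8; Lydia 5/24; Nora 5/24; Victor 5/48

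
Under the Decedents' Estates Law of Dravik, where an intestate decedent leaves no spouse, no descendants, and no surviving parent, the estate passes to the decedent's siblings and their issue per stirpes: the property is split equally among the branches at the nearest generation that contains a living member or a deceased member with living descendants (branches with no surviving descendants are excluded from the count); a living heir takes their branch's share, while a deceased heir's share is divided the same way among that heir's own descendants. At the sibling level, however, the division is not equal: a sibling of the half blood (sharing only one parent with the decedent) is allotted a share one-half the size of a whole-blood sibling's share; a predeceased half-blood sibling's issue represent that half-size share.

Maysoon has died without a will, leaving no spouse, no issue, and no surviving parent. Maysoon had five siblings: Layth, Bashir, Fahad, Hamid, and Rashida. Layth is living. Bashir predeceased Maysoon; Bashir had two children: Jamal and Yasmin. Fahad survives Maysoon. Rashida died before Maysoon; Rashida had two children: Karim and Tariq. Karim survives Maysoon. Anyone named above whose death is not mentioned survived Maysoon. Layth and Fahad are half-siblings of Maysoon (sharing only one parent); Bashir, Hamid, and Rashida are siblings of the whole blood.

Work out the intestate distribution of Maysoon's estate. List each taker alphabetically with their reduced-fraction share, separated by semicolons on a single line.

No spouse, descendants, or parent survives, so the estate passes to Maysoon's siblings per stirpes.
Half-blood siblings count for one-half the weight of whole-blood siblings at the initial division.
Dividing 1 in proportion to weights (total weight 4): Layth (weight 1/2) → 1/8; Bashir (weight 1) → 1/4; Fahad (weight 1/2) → 1/8; Hamid (weight 1) → 1/4; Rashida (weight 1) → 1/4.
Layth is living and takes 1/8.
Bashir predeceased; the 1/4 allotted to Bashir's branch passes to Bashir's issue by representation.
The 1/4 is divided into 2 equal shares of 1/8 among Jamal, Yasmin.
Jamal is living and takes 1/8.
Yasmin is living and takes 1/8.
Fahad is living and takes 1/8.
Hamid is living and takes 1/4.
Rashida predeceased; the 1/4 allotted to Rashida's branch passes to Rashida's issue by representation.
The 1/4 is divided into 2 equal shares of 1/8 among Karim, Tariq.
Karim is living and takes 1/8.
Tariq is living and takes 1/8.

Fahad 1/8; Hamid 1/4; Jamal 1/8; Karim 1/8; Layth 1/8; Tariq 1/8; Yasmin 1/8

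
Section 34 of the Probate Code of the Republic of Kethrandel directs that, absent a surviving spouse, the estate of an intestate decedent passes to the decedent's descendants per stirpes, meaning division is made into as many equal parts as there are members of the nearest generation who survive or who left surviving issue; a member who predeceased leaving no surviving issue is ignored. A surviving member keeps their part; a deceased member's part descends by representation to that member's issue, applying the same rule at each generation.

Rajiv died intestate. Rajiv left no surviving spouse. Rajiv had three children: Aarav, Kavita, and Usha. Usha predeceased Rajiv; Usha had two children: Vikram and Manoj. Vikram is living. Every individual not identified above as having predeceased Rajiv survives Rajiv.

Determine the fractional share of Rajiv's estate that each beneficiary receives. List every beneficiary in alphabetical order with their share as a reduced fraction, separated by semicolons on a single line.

There is no surviving spouse, so the entire estate passes to Rajiv's descendants per stirpes.
The estate is divided into 3 equal shares of 1/3 among Aarav, Kavita, Usha.
Aarav is living and takes 1/3.
Kavita is living and takes 1/3.
Usha predeceased; the 1/3 allotted to Usha's branch passes to Usha's issue by representation.
The 1/3 is divided into 2 equal shares of 1/6 among Vikram, Manoj.
Vikram is living and takes 1/6.
Manoj is living and takes 1/6.

Aarav 1/3; Kavita 1/3; Manoj 1/6; Vikram 1/6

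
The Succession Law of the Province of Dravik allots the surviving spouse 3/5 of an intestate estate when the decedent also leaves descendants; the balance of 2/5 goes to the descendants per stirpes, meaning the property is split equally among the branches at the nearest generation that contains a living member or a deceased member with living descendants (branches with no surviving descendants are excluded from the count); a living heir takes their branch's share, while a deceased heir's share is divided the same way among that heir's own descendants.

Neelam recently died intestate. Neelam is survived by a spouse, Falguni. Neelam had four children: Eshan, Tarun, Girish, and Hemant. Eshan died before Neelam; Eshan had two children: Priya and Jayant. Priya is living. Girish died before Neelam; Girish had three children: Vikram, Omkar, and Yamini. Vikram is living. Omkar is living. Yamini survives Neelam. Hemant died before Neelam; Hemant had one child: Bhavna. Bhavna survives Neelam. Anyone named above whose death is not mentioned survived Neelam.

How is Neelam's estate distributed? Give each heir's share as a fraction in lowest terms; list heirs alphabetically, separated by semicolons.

Bhavna 1/10; Falguni 3/5; Jayant 1/20; Omkar 1/30; Priya 1/20; Tarun 1/10; Vikram 1/30; Yamini 1/30

Falguni, as surviving spouse, takes 3/5.
The remaining 2/5 passes to Neelam's descendants per stirpes.
The 2/5 is divided into 4 equal shares of 1/10 among Eshan, Tarun, Girish, Hemant.
Eshan predeceased; the 1/10 allotted to Eshan's branch passes to Eshan's issue by representation.
The 1/10 is divided into 2 equal shares of 1/20 among Priya, Jayant.
Priya is living and takes 1/20.
Jayant is living and takes 1/20.
Tarun is living and takes 1/10.
Girish predeceased; the 1/10 allotted to Girish's branch passes to Girish's issue by representation.
The 1/10 is divided into 3 equal shares of 1/30 among Vikram, Omkar, Yamini.
Vikram is living and takes 1/30.
Omkar is living and takes 1/30.
Yamini is living and takes 1/30.
Hemant predeceased; the 1/10 allotted to Hemant's branch passes to Hemant's issue by representation.
Bhavna is the sole taker at this level and receives the full 1/10.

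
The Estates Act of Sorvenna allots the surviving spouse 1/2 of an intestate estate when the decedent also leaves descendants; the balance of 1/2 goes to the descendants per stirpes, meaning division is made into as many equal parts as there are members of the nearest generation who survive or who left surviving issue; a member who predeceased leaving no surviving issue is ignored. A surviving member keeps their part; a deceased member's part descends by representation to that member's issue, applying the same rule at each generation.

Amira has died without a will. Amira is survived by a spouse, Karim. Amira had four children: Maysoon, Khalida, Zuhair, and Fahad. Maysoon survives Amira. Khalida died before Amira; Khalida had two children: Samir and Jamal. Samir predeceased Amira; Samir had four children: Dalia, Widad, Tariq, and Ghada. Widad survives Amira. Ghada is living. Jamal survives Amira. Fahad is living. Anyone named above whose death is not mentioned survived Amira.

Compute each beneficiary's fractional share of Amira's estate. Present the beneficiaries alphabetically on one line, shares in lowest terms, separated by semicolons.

Dalia 1/64; Fahad 1/8; Ghada 1/64; Jamal 1/16; Karim 1/2; Maysoon 1/8; Tariq 1/64; Widad 1/64; Zuhair 1/8

Karim, as surviving spouse, takes 1/2.
The remaining 1/2 passes to Amira's descendants per stirpes.
The 1/2 is divided into 4 equal shares of 1/8 among Maysoon, Khalida, Zuhair, Fahad.
Maysoon is living and takes 1/8.
Khalida predeceased; the 1/8 allotted to Khalida's branch passes to Khalida's issue by representation.
The 1/8 is divided into 2 equal shares of 1/16 among Samir, Jamal.
Samir predeceased; the 1/16 allotted to Samir's branch passes to Samir's issue by representation.
The 1/16 is divided into 4 equal shares of 1/64 among Dalia, Widad, Tariq, Ghada.
Dalia is living and takes 1/64.
Widad is living and takes 1/64.
Tariq is living and takes 1/64.
Ghada is living and takes 1/64.
Jamal is living and takes 1/16.
Zuhair is living and takes 1/8.
Fahad is living and takes 1/8.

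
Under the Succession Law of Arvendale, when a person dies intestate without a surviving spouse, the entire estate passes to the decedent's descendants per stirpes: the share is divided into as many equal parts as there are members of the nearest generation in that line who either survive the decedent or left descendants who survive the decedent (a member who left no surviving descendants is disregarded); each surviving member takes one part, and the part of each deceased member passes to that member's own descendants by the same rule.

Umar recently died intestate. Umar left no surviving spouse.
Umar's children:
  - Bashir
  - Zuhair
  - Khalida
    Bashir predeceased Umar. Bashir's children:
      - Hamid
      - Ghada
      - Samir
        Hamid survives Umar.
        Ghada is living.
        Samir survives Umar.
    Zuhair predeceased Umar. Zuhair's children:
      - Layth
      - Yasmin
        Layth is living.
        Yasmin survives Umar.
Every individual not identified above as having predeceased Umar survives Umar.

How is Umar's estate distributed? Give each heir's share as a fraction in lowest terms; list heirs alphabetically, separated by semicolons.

There is no surviving spouse, so the entire estate passes to Umar's descendants per stirpes.
The estate is divided into 3 equal shares of 1/3 among Bashir, Zuhair, Khalida.
Bashir predeceased; the 1/3 allotted to Bashir's branch passes to Bashir's issue by representation.
The 1/3 is divided into 3 equal shares of 1/9 among Hamid, Ghada, Samir.
Hamid is living and takes 1/9.
Ghada is living and takes 1/9.
Samir is living and takes 1/9.
Zuhair predeceased; the 1/3 allotted to Zuhair's branch passes to Zuhair's issue by representation.
The 1/3 is divided into 2 equal shares of 1/6 among Layth, Yasmin.
Layth is living and takes 1/6.
Yasmin is living and takes 1/6.
Khalida is living and takes 1/3.

Ghada 1/9; Hamid 1/9; Khalida 1/3; Layth 1/6; Samir 1/9; Yasmin 1/6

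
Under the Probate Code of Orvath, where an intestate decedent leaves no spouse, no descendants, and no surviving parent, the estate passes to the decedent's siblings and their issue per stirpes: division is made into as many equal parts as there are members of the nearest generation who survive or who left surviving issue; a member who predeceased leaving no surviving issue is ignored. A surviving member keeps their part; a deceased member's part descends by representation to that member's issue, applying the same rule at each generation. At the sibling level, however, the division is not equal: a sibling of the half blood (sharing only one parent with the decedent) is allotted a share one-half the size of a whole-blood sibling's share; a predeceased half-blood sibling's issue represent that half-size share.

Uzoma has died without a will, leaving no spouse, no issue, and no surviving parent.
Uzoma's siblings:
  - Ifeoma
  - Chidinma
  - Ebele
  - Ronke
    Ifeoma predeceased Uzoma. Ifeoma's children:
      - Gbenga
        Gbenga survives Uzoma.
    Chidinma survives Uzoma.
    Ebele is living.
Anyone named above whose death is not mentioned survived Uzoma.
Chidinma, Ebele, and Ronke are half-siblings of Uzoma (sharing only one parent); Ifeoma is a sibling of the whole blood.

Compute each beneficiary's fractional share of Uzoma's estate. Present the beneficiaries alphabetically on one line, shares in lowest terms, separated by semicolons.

No spouse, descendants, or parent survives, so the estate passes to Uzoma's siblings per stirpes.
Half-blood siblings count for one-half the weight of whole-blood siblings at the initial division.
Dividing 1 in proportion to weights (total weight 5/2): Ifeoma (weight 1) → 2/5; Chidinma (weight 1/2) → 1/5; Ebele (weight 1/2) → 1/5; Ronke (weight 1/2) → 1/5.
Ifeoma predeceased; the 2/5 allotted to Ifeoma's branch passes to Ifeoma's issue by representation.
Gbenga is the sole taker at this level and receives the full 2/5.
Chidinma is living and takes 1/5.
Ebele is living and takes 1/5.
Ronke is living and takes 1/5.

Chidinma 1/5; Ebele 1/5; Gbenga 2/5; Ronke 1/5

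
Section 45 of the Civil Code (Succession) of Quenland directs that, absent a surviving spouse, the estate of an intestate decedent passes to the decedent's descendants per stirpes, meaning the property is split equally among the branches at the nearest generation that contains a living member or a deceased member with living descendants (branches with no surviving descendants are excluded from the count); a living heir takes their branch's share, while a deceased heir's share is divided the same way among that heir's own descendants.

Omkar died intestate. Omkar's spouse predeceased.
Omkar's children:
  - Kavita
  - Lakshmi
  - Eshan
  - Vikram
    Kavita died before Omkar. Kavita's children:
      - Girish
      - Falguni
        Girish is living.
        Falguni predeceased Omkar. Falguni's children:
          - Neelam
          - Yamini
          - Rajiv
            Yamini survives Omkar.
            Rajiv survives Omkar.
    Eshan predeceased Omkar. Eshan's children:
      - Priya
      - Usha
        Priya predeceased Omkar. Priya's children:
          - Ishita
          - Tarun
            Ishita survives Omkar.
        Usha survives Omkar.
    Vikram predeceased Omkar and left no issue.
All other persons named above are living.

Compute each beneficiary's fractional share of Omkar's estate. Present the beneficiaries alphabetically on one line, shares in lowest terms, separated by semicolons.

There is no surviving spouse, so the entire estate passes to Omkar's descendants per stirpes.
Vikram left no surviving issue, so that branch lapses and is disregarded.
The estate is divided into 3 equal shares of 1/3 among Kavita, Lakshmi, Eshan.
Kavita predeceased; the 1/3 allotted to Kavita's branch passes to Kavita's issue by representation.
The 1/3 is divided into 2 equal shares of 1/6 among Girish, Falguni.
Girish is living and takes 1/6.
Falguni predeceased; the 1/6 allotted to Falguni's branch passes to Falguni's issue by representation.
The 1/6 is divided into 3 equal shares of 1/18 among Neelam, Yamini, Rajiv.
Neelam is living and takes 1/18.
Yamini is living and takes 1/18.
Rajiv is living and takes 1/18.
Lakshmi is living and takes 1/3.
Eshan predeceased; the 1/3 allotted to Eshan's branch passes to Eshan's issue by representation.
The 1/3 is divided into 2 equal shares of 1/6 among Priya, Usha.
Priya predeceased; the 1/6 allotted to Priya's branch passes to Priya's issue by representation.
The 1/6 is divided into 2 equal shares of 1/12 among Ishita, Tarun.
Ishita is living and takes 1/12.
Tarun is living and takes 1/12.
Usha is living and takes 1/6.

Girish 1/6; Ishita 1/12; Lakshmi 1/3; Neelam 1/18; Rajiv 1/18; Tarun 1/12; Usha 1/6; Yamini 1/18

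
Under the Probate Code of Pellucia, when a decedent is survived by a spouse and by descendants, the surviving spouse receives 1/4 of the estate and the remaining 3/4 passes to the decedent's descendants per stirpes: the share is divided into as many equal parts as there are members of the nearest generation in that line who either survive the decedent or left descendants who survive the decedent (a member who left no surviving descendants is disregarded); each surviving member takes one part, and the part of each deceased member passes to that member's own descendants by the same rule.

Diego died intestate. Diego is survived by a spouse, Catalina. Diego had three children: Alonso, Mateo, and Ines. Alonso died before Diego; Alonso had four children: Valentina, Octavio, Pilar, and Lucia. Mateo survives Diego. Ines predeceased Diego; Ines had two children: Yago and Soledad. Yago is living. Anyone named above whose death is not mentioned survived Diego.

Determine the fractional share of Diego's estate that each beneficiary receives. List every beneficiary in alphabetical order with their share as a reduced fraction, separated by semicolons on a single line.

Catalina, as surviving spouse, takes 1/4.
The remaining 3/4 passes to Diego's descendants per stirpes.
The 3/4 is divided into 3 equal shares of 1/4 among Alonso, Mateo, Ines.
Alonso predeceased; the 1/4 allotted to Alonso's branch passes to Alonso's issue by representation.
The 1/4 is divided into 4 equal shares of 1/16 among Valentina, Octavio, Pilar, Lucia.
Valentina is living and takes 1/16.
Octavio is living and takes 1/16.
Pilar is living and takes 1/16.
Lucia is living and takes 1/16.
Mateo is living and takes 1/4.
Ines predeceased; the 1/4 allotted to Ines's branch passes to Ines's issue by representation.
The 1/4 is divided into 2 equal shares of 1/8 among Yago, Soledad.
Yago is living and takes 1/8.
Soledad is living and takes 1/8.

Catalina 1/4; Lucia 1/16; Mateo 1/4; Octavio 1/16; Pilar 1/16; Soledad 1/8; Valentina 1/16; Yago 1/8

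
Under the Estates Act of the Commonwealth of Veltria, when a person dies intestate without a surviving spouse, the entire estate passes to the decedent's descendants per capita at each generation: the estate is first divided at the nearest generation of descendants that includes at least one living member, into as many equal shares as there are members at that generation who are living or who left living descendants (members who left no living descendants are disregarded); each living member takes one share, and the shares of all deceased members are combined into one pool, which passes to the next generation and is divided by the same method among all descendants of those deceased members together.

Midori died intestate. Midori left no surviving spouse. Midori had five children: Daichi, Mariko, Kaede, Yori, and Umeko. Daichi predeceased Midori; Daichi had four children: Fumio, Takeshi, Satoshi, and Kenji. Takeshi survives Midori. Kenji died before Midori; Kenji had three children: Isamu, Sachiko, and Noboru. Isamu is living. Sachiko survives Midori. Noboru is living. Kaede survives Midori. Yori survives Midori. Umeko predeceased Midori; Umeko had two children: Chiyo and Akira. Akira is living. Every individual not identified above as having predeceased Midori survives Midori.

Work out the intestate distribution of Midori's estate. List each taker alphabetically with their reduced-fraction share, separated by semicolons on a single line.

Akira 1/15; Chiyo 1/15; Fumio 1/15; Isamu 1/45; Kaede 1/5; Mariko 1/5; Noboru 1/45; Sachiko 1/45; Satoshi 1/15; Takeshi 1/15; Yori 1/5

There is no surviving spouse, so the entire estate passes to Midori's descendants per capita at each generation.
At generation 1 (Daichi, Mariko, Kaede, Yori, Umeko) there are 5 shares of (1)/5 = 1/5 each.
Living: Mariko, Kaede, and Yori — each takes 1/5.
Deceased: Daichi and Umeko. Their combined 2/5 is pooled and carried to generation 2.
At generation 2 (Fumio, Takeshi, Satoshi, Kenji, Chiyo, Akira) there are 6 shares of (2/5)/6 = 1/15 each.
Living: Fumio, Takeshi, Satoshi, Chiyo, and Akira — each takes 1/15.
Deceased: Kenji. That 1/15 share is carried to generation 3.
At generation 3 (Isamu, Sachiko, Noboru) there are 3 shares of (1/15)/3 = 1/45 each.
Living: Isamu, Sachiko, and Noboru — each takes 1/45.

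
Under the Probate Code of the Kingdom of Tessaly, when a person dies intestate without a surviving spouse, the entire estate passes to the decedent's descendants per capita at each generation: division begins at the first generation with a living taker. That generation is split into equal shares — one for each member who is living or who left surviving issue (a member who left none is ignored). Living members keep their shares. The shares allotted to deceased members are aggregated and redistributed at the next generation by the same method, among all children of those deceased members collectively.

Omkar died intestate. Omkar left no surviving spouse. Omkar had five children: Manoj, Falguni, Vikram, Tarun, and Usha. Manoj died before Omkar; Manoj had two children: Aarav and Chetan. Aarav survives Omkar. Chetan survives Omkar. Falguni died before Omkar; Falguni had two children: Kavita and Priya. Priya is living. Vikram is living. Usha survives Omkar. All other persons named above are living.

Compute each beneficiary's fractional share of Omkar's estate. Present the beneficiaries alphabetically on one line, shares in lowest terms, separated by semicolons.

Aarav 1/10; Chetan 1/10; Kavita 1/10; Priya 1/10; Tarun 1/5; Usha 1/5; Vikram 1/5

There is no surviving spouse, so the entire estate passes to Omkar's descendants per capita at each generation.
At generation 1 (Manoj, Falguni, Vikram, Tarun, Usha) there are 5 shares of (1)/5 = 1/5 each.
Living: Vikram, Tarun, and Usha — each takes 1/5.
Deceased: Manoj and Falguni. Their combined 2/5 is pooled and carried to generation 2.
At generation 2 (Aarav, Chetan, Kavita, Priya) there are 4 shares of (2/5)/4 = 1/10 each.
Living: Aarav, Chetan, Kavita, and Priya — each takes 1/10.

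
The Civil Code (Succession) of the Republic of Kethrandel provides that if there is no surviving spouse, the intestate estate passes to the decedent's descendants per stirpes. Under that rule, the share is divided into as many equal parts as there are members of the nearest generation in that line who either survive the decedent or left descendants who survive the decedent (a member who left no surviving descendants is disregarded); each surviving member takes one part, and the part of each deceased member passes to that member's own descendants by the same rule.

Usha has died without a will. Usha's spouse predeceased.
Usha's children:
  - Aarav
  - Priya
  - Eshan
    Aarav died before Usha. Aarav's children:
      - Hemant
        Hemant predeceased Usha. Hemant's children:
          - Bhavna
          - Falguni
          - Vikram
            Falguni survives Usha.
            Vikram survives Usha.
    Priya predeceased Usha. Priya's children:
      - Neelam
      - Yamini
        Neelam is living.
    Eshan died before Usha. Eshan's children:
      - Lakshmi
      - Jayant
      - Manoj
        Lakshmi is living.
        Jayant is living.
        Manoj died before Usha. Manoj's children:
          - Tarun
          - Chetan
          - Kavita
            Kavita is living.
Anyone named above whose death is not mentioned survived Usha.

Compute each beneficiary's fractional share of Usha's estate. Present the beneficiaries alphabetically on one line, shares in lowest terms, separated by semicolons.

Bhavna 1/9; Chetan 1/27; Falguni 1/9; Jayant 1/9; Kavita 1/27; Lakshmi 1/9; Neelam 1/6; Tarun 1/27; Vikram 1/9; Yamini 1/6

There is no surviving spouse, so the entire estate passes to Usha's descendants per stirpes.
The estate is divided into 3 equal shares of 1/3 among Aarav, Priya, Eshan.
Aarav predeceased; the 1/3 allotted to Aarav's branch passes to Aarav's issue by representation.
Hemant's line is the sole branch at this level, so the full 1/3 passes to Hemant's issue by representation.
The 1/3 is divided into 3 equal shares of 1/9 among Bhavna, Falguni, Vikram.
Bhavna is living and takes 1/9.
Falguni is living and takes 1/9.
Vikram is living and takes 1/9.
Priya predeceased; the 1/3 allotted to Priya's branch passes to Priya's issue by representation.
The 1/3 is divided into 2 equal shares of 1/6 among Neelam, Yamini.
Neelam is living and takes 1/6.
Yamini is living and takes 1/6.
Eshan predeceased; the 1/3 allotted to Eshan's branch passes to Eshan's issue by representation.
The 1/3 is divided into 3 equal shares of 1/9 among Lakshmi, Jayant, Manoj.
Lakshmi is living and takes 1/9.
Jayant is living and takes 1/9.
Manoj predeceased; the 1/9 allotted to Manoj's branch passes to Manoj's issue by representation.
The 1/9 is divided into 3 equal shares of 1/27 among Tarun, Chetan, Kavita.
Tarun is living and takes 1/27.
Chetan is living and takes 1/27.
Kavita is living and takes 1/27.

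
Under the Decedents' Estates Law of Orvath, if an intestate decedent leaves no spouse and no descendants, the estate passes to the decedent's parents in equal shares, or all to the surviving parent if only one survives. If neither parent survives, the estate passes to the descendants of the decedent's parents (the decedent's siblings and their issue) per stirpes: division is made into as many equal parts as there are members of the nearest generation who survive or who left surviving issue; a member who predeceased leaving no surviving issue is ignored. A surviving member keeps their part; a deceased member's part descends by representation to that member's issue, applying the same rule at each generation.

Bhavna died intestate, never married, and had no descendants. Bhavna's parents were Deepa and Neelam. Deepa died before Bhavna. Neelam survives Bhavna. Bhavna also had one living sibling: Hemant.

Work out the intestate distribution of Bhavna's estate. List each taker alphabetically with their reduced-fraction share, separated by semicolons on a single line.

Neelam 1

Only one parent, Neelam, survives, so Neelam takes the entire estate. The siblings take nothing because a surviving parent has priority.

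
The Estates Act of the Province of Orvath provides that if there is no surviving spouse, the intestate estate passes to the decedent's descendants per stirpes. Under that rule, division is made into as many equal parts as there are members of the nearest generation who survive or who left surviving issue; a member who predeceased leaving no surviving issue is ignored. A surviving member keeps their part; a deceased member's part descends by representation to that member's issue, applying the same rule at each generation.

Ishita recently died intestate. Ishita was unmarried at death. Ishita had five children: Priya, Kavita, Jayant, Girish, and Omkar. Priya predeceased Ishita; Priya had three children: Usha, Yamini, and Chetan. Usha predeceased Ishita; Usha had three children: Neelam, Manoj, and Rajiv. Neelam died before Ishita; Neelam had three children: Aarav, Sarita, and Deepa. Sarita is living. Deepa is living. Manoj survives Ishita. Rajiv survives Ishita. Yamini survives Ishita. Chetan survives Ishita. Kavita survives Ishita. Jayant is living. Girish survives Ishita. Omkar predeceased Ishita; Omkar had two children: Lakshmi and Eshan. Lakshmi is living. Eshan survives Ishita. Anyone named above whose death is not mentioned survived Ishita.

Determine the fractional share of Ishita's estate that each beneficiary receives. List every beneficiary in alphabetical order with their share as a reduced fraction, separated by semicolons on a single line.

Aarav 1/135; Chetan 1/15; Deepa 1/135; Eshan 1/10; Girish 1/5; Jayant 1/5; Kavita 1/5; Lakshmi 1/10; Manoj 1/45; Rajiv 1/45; Sarita 1/135; Yamini 1/15

There is no surviving spouse, so the entire estate passes to Ishita's descendants per stirpes.
The estate is divided into 5 equal shares of 1/5 among Priya, Kavita, Jayant, Girish, Omkar.
Priya predeceased; the 1/5 allotted to Priya's branch passes to Priya's issue by representation.
The 1/5 is divided into 3 equal shares of 1/15 among Usha, Yamini, Chetan.
Usha predeceased; the 1/15 allotted to Usha's branch passes to Usha's issue by representation.
The 1/15 is divided into 3 equal shares of 1/45 among Neelam, Manoj, Rajiv.
Neelam predeceased; the 1/45 allotted to Neelam's branch passes to Neelam's issue by representation.
The 1/45 is divided into 3 equal shares of 1/135 among Aarav, Sarita, Deepa.
Aarav is living and takes 1/135.
Sarita is living and takes 1/135.
Deepa is living and takes 1/135.
Manoj is living and takes 1/45.
Rajiv is living and takes 1/45.
Yamini is living and takes 1/15.
Chetan is living and takes 1/15.
Kavita is living and takes 1/5.
Jayant is living and takes 1/5.
Girish is living and takes 1/5.
Omkar predeceased; the 1/5 allotted to Omkar's branch passes to Omkar's issue by representation.
The 1/5 is divided into 2 equal shares of 1/10 among Lakshmi, Eshan.
Lakshmi is living and takes 1/10.
Eshan is living and takes 1/10.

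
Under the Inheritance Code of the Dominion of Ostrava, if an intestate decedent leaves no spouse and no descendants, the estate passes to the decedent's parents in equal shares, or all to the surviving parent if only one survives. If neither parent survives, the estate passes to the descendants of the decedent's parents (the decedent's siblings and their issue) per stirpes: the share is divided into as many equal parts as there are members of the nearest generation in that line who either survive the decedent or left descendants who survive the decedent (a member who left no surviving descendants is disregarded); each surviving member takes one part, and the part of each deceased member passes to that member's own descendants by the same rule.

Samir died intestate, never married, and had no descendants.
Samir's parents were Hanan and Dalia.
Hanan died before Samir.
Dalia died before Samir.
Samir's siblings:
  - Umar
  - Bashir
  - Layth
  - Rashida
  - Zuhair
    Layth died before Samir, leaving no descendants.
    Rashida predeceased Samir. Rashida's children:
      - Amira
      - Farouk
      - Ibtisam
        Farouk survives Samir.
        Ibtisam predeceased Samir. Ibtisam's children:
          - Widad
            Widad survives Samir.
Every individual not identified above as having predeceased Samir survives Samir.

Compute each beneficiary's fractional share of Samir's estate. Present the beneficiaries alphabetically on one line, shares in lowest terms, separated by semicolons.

Neither parent survives and there are no descendants, so the estate passes to Samir's siblings and their issue per stirpes.
Layth left no surviving issue, so that branch lapses and is disregarded.
The estate is divided into 4 equal shares of 1/4 among Umar, Bashir, Rashida, Zuhair.
Umar is living and takes 1/4.
Bashir is living and takes 1/4.
Rashida predeceased; the 1/4 allotted to Rashida's branch passes to Rashida's issue by representation.
The 1/4 is divided into 3 equal shares of 1/12 among Amira, Farouk, Ibtisam.
Amira is living and takes 1/12.
Farouk is living and takes 1/12.
Ibtisam predeceased; the 1/12 allotted to Ibtisam's branch passes to Ibtisam's issue by representation.
Widad is the sole taker at this level and receives the full 1/12.
Zuhair is living and takes 1/4.

Amira 1/12; Bashir 1/4; Farouk 1/12; Umar 1/4; Widad 1/12; Zuhair 1/4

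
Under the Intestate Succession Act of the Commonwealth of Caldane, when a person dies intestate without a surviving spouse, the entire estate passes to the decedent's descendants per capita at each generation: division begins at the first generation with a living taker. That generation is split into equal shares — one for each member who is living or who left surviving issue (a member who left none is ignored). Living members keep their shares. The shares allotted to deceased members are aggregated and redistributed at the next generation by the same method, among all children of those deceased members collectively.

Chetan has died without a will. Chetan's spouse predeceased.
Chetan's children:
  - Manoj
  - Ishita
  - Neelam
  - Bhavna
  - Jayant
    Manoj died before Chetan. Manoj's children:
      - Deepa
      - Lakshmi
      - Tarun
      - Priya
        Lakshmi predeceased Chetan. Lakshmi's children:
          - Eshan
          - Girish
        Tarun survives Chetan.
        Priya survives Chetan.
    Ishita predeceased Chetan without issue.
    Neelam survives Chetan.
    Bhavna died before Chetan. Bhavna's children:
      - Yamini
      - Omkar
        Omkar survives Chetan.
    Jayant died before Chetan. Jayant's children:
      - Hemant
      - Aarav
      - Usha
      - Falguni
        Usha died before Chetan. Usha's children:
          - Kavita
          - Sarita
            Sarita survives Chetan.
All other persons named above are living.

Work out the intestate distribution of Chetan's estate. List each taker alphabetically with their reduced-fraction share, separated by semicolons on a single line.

There is no surviving spouse, so the entire estate passes to Chetan's descendants per capita at each generation.
At generation 1 (Manoj, Neelam, Bhavna, Jayant) there are 4 shares of (1)/4 = 1/4 each.
Living: Neelam — each takes 1/4.
Deceased: Manoj, Bhavna, and Jayant. Their combined 3/4 is pooled and carried to generation 2.
At generation 2 (Deepa, Lakshmi, Tarun, Priya, Yamini, Omkar, Hemant, Aarav, Usha, Falguni) there are 10 shares of (3/4)/10 = 3/40 each.
Living: Deepa, Tarun, Priya, Yamini, Omkar, Hemant, Aarav, and Falguni — each takes 3/40.
Deceased: Lakshmi and Usha. Their combined 3/20 is pooled and carried to generation 3.
At generation 3 (Eshan, Girish, Kavita, Sarita) there are 4 shares of (3/20)/4 = 3/80 each.
Living: Eshan, Girish, Kavita, and Sarita — each takes 3/80.

Aarav 3/40; Deepa 3/40; Eshan 3/80; Falguni 3/40; Girish 3/80; Hemant 3/40; Kavita 3/80; Neelam 1/4; Omkar 3/40; Priya 3/40; Sarita 3/80; Tarun 3/40; Yamini 3/40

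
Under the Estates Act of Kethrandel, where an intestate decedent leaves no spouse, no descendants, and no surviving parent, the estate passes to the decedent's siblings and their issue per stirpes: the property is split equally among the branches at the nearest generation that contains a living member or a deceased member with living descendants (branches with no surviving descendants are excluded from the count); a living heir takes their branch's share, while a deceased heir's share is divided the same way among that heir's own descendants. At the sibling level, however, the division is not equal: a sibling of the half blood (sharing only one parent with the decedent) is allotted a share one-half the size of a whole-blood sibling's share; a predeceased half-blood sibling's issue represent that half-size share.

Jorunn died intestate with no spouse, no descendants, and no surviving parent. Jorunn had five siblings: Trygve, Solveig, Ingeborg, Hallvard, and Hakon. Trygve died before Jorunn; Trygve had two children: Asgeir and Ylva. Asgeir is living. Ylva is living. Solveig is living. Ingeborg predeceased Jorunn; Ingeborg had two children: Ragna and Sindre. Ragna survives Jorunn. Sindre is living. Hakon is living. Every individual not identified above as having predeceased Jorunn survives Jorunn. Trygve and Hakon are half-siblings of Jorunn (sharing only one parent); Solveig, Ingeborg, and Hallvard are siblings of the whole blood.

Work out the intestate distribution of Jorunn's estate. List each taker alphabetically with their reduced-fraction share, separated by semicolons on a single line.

Asgeir 1/16; Hakon 1/8; Hallvard 1/4; Ragna 1/8; Sindre 1/8; Solveig 1/4; Ylva 1/16

No spouse, descendants, or parent survives, so the estate passes to Jorunn's siblings per stirpes.
Half-blood siblings count for one-half the weight of whole-blood siblings at the initial division.
Dividing 1 in proportion to weights (total weight 4): Trygve (weight 1/2) → 1/8; Solveig (weight 1) → 1/4; Ingeborg (weight 1) → 1/4; Hallvard (weight 1) → 1/4; Hakon (weight 1/2) → 1/8.
Trygve predeceased; the 1/8 allotted to Trygve's branch passes to Trygve's issue by representation.
The 1/8 is divided into 2 equal shares of 1/16 among Asgeir, Ylva.
Asgeir is living and takes 1/16.
Ylva is living and takes 1/16.
Solveig is living and takes 1/4.
Ingeborg predeceased; the 1/4 allotted to Ingeborg's branch passes to Ingeborg's issue by representation.
The 1/4 is divided into 2 equal shares of 1/8 among Ragna, Sindre.
Ragna is living and takes 1/8.
Sindre is living and takes 1/8.
Hallvard is living and takes 1/4.
Hakon is living and takes 1/8.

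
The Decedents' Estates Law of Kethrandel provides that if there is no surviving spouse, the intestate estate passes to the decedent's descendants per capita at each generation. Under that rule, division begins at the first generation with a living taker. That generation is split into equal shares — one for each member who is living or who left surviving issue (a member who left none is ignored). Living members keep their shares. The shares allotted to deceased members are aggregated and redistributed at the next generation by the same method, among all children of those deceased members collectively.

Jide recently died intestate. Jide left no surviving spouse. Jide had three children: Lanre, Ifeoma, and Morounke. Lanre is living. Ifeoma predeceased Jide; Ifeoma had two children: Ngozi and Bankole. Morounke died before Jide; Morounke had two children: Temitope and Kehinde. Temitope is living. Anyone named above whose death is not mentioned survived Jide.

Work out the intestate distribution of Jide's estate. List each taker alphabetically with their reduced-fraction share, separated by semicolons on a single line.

There is no surviving spouse, so the entire estate passes to Jide's descendants per capita at each generation.
At generation 1 (Lanre, Ifeoma, Morounke) there are 3 shares of (1)/3 = 1/3 each.
Living: Lanre — each takes 1/3.
Deceased: Ifeoma and Morounke. Their combined 2/3 is pooled and carried to generation 2.
At generation 2 (Ngozi, Bankole, Temitope, Kehinde) there are 4 shares of (2/3)/4 = 1/6 each.
Living: Ngozi, Bankole, Temitope, and Kehinde — each takes 1/6.

Bankole 1/6; Kehinde 1/6; Lanre 1/3; Ngozi 1/6; Temitope 1/6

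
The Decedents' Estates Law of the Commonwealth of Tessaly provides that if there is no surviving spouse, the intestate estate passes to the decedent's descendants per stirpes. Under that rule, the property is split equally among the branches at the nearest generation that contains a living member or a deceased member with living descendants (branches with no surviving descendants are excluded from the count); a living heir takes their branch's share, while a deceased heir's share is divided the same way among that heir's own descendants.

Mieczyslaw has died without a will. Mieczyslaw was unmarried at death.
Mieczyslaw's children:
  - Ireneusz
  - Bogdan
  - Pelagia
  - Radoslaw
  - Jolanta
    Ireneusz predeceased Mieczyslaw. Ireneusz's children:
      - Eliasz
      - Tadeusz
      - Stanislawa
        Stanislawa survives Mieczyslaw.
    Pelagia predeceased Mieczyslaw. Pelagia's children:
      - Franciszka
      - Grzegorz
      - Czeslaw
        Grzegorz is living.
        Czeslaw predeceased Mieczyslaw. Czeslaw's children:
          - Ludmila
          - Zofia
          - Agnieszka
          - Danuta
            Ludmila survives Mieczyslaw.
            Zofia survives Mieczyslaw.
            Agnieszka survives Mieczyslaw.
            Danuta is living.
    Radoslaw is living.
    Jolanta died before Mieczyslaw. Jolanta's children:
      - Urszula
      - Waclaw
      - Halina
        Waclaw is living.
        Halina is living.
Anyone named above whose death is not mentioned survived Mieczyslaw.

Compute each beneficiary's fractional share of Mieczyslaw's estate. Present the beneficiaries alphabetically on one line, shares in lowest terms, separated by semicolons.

Agnieszka 1/60; Bogdan 1/5; Danuta 1/60; Eliasz 1/15; Franciszka 1/15; Grzegorz 1/15; Halina 1/15; Ludmila 1/60; Radoslaw 1/5; Stanislawa 1/15; Tadeusz 1/15; Urszula 1/15; Waclaw 1/15; Zofia 1/60

There is no surviving spouse, so the entire estate passes to Mieczyslaw's descendants per stirpes.
The estate is divided into 5 equal shares of 1/5 among Ireneusz, Bogdan, Pelagia, Radoslaw, Jolanta.
Ireneusz predeceased; the 1/5 allotted to Ireneusz's branch passes to Ireneusz's issue by representation.
The 1/5 is divided into 3 equal shares of 1/15 among Eliasz, Tadeusz, Stanislawa.
Eliasz is living and takes 1/15.
Tadeusz is living and takes 1/15.
Stanislawa is living and takes 1/15.
Bogdan is living and takes 1/5.
Pelagia predeceased; the 1/5 allotted to Pelagia's branch passes to Pelagia's issue by representation.
The 1/5 is divided into 3 equal shares of 1/15 among Franciszka, Grzegorz, Czeslaw.
Franciszka is living and takes 1/15.
Grzegorz is living and takes 1/15.
Czeslaw predeceased; the 1/15 allotted to Czeslaw's branch passes to Czeslaw's issue by representation.
The 1/15 is divided into 4 equal shares of 1/60 among Ludmila, Zofia, Agnieszka, Danuta.
Ludmila is living and takes 1/60.
Zofia is living and takes 1/60.
Agnieszka is living and takes 1/60.
Danuta is living and takes 1/60.
Radoslaw is living and takes 1/5.
Jolanta predeceased; the 1/5 allotted to Jolanta's branch passes to Jolanta's issue by representation.
The 1/5 is divided into 3 equal shares of 1/15 among Urszula, Waclaw, Halina.
Urszula is living and takes 1/15.
Waclaw is living and takes 1/15.
Halina is living and takes 1/15.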